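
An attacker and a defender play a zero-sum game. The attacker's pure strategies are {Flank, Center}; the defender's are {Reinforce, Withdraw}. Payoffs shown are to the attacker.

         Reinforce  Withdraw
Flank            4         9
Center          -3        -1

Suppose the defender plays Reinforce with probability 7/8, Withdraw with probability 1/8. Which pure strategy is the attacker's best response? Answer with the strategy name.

Expected payoff of Flank: (7/8)·4 + (1/8)·9 = 37/8.
Expected payoff of Center: (7/8)·(-3) + (1/8)·(-1) = -11/4.
The largest is 37/8, so the attacker's best response is Flank.

Flank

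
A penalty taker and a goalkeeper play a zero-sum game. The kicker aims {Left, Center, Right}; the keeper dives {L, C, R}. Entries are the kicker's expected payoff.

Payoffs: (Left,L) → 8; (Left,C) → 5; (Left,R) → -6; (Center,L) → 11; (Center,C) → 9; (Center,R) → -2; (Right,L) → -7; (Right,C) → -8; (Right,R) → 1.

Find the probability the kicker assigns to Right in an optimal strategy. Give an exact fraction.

11/20

Row minima: Left → -6, Center → -2, Right → -8; maximin = -2.
Column maxima: L → 11, C → 9, R → 1; minimax = 1.
-2 ≠ 1, so there is no saddle point; optimal play is mixed.
Left is strictly dominated by Center, so the kicker never plays it.
L is strictly dominated by C (it gives the kicker strictly more in every row), so the keeper never plays it.
On the remaining 2×2 (Center, Right vs C, R):
Let the kicker play Center with probability p. Expected payoff against C: 9p + (-8)(1−p) = 17p − 8; against R: (-2)p + 1(1−p) = −3p + 1.
Setting these equal: 17p − 8 = −3p + 1 ⇒ 20p = 9 ⇒ p = 9/20, and the value is (17)·(9/20) − 8 = -7/20.
For the keeper: with q = P(C), equating Center's and Right's payoffs gives 11q − 2 = −9q + 1 ⇒ q = 3/20.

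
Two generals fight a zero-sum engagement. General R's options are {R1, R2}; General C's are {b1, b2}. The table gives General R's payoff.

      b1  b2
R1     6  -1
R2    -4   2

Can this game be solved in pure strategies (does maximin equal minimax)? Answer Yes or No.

Row minima: R1 → -1, R2 → -4; maximin = -1.
Column maxima: b1 → 6, b2 → 2; minimax = 2.
-1 ≠ 2, so no pure-strategy equilibrium exists.

No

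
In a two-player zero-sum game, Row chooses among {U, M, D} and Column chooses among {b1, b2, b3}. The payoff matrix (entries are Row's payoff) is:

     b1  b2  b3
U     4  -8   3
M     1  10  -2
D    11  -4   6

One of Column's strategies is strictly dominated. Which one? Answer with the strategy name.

b1

b3 holds Row's payoff strictly below b1 in every row: 3 < 4, -2 < 1, 6 < 11.
So b1 is strictly dominated for Column.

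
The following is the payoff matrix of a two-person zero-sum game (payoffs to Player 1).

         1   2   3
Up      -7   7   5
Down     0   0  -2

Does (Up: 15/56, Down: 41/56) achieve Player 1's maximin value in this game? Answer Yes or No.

Against 1 this mix gives (15/56)·(-7) + (41/56)·0 = -15/8.
Against 2 this mix gives (15/56)·7 + (41/56)·0 = 15/8.
Against 3 this mix gives (15/56)·5 + (41/56)·(-2) = -1/8.
Player 2 will play 1, holding Player 1 to -15/8. Shifting weight toward the row that does better against 1 would raise this floor (the equalizing mix achieves -1 against both 1 and 3), so the proposed strategy is not optimal.

No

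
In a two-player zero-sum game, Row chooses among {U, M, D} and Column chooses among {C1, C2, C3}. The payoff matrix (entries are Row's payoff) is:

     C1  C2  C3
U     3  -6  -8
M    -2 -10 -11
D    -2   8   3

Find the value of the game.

Row minima: U → -8, M → -11, D → -2; maximin = -2.
Column maxima: C1 → 3, C2 → 8, C3 → 3; minimax = 3.
-2 ≠ 3, so there is no saddle point; optimal play is mixed.
M is strictly dominated by U, so Row never plays it.
C2 is strictly dominated by C3 (it gives Row strictly more in every row), so Column never plays it.
On the remaining 2×2 (U, D vs C1, C3):
Let Row play U with probability p. Expected payoff against C1: 3p + (-2)(1−p) = 5p − 2; against C3: (-8)p + 3(1−p) = −11p + 3.
Setting these equal: 5p − 2 = −11p + 3 ⇒ 16p = 5 ⇒ p = 5/16, and the value is (5)·(5/16) − 2 = -7/16.
For Column: with q = P(C1), equating U's and D's payoffs gives 11q − 8 = −5q + 3 ⇒ q = 11/16.

-7/16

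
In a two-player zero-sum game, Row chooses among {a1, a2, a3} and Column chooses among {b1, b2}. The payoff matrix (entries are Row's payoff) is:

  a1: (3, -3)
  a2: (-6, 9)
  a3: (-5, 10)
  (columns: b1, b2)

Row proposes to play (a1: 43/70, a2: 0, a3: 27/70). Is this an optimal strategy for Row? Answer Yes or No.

No

Against b1 this mix gives (43/70)·3 + (27/70)·(-5) = -3/35.
Against b2 this mix gives (43/70)·(-3) + (27/70)·10 = 141/70.
Column will play b1, holding Row to -3/35. Shifting weight toward the row that does better against b1 would raise this floor (the equalizing mix achieves 5/7 against both b1 and b2), so the proposed strategy is not optimal.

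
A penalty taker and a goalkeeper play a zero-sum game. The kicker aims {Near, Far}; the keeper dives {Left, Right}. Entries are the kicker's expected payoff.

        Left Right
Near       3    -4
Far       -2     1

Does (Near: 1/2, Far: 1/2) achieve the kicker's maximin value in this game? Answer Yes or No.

Against Left this mix gives (1/2)·3 + (1/2)·(-2) = 1/2.
Against Right this mix gives (1/2)·(-4) + (1/2)·1 = -3/2.
The keeper will play Right, holding the kicker to -3/2. Shifting weight toward the row that does better against Right would raise this floor (the equalizing mix achieves -1/2 against both Right and Left), so the proposed strategy is not optimal.

No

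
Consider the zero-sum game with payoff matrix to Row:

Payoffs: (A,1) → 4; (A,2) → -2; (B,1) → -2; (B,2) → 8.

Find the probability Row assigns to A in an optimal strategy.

5/8

Row minima: A → -2, B → -2; maximin = -2.
Column maxima: 1 → 4, 2 → 8; minimax = 4.
-2 ≠ 4, so there is no saddle point; optimal play is mixed.
Let Row play A with probability p. Expected payoff against 1: 4p + (-2)(1−p) = 6p − 2; against 2: (-2)p + 8(1−p) = −10p + 8.
Setting these equal: 6p − 2 = −10p + 8 ⇒ 16p = 10 ⇒ p = 5/8, and the value is (6)·(5/8) − 2 = 7/4.
For Column: with q = P(1), equating A's and B's payoffs gives 6q − 2 = −10q + 8 ⇒ q = 5/8.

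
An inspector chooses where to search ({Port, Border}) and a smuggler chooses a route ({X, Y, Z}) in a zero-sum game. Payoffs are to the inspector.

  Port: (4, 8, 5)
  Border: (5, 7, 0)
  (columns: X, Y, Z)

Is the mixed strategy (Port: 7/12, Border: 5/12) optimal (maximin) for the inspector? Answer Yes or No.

Against X this mix gives (7/12)·4 + (5/12)·5 = 53/12.
Against Y this mix gives (7/12)·8 + (5/12)·7 = 91/12.
Against Z this mix gives (7/12)·5 + (5/12)·0 = 35/12.
The smuggler will play Z, holding the inspector to 35/12. Shifting weight toward the row that does better against Z would raise this floor (the equalizing mix achieves 25/6 against both Z and X), so the proposed strategy is not optimal.

No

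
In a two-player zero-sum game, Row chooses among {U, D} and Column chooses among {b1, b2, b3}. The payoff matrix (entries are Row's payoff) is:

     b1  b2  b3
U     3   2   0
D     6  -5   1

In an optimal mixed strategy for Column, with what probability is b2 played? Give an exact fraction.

Row minima: U → 0, D → -5; maximin = 0.
Column maxima: b1 → 6, b2 → 2, b3 → 1; minimax = 1.
0 ≠ 1, so there is no saddle point; optimal play is mixed.
b1 is strictly dominated by b2 (it gives Row strictly more in every row), so Column never plays it.
On the remaining 2×2 (U, D vs b2, b3):
Let Row play U with probability p. Expected payoff against b2: 2p + (-5)(1−p) = 7p − 5; against b3: 0p + 1(1−p) = −p + 1.
Setting these equal: 7p − 5 = −p + 1 ⇒ 8p = 6 ⇒ p = 3/4, and the value is (7)·(3/4) − 5 = 1/4.
For Column: with q = P(b2), equating U's and D's payoffs gives 2q = −6q + 1 ⇒ q = 1/8.

1/8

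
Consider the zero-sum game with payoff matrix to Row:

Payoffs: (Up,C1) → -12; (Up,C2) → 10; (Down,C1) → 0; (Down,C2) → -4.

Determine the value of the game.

Row minima: Up → -12, Down → -4; maximin = -4.
Column maxima: C1 → 0, C2 → 10; minimax = 0.
-4 ≠ 0, so there is no saddle point; optimal play is mixed.
Let Row play Up with probability p. Expected payoff against C1: (-12)p + 0(1−p) = −12p; against C2: 10p + (-4)(1−p) = 14p − 4.
Setting these equal: −12p = 14p − 4 ⇒ −26p = -4 ⇒ p = 2/13, and the value is (-12)·(2/13) = -24/13.
For Column: with q = P(C1), equating Up's and Down's payoffs gives −22q + 10 = 4q − 4 ⇒ q = 7/13.

-24/13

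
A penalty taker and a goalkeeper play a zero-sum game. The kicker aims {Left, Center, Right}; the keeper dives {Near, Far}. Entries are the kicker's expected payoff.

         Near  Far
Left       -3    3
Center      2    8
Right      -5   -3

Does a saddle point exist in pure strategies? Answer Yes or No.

Yes

Row minima: Left → -3, Center → 2, Right → -5; maximin = 2.
Column maxima: Near → 2, Far → 8; minimax = 2.
maximin = minimax = 2, so a saddle point exists.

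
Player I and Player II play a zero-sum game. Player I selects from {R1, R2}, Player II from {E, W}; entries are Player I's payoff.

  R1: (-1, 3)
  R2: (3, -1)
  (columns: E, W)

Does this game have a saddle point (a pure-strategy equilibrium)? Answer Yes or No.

Row minima: R1 → -1, R2 → -1; maximin = -1.
Column maxima: E → 3, W → 3; minimax = 3.
-1 ≠ 3, so no pure-strategy equilibrium exists.

No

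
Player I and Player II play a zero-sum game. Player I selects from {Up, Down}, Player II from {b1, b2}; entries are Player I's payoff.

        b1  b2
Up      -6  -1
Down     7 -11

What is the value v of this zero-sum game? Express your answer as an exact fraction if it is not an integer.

Row minima: Up → -6, Down → -11; maximin = -6.
Column maxima: b1 → 7, b2 → -1; minimax = -1.
-6 ≠ -1, so there is no saddle point; optimal play is mixed.
Let Player I play Up with probability p. Expected payoff against b1: (-6)p + 7(1−p) = −13p + 7; against b2: (-1)p + (-11)(1−p) = 10p − 11.
Setting these equal: −13p + 7 = 10p − 11 ⇒ −23p = -18 ⇒ p = 18/23, and the value is (-13)·(18/23) + 7 = -73/23.
For Player II: with q = P(b1), equating Up's and Down's payoffs gives −5q − 1 = 18q − 11 ⇒ q = 10/23.

-73/23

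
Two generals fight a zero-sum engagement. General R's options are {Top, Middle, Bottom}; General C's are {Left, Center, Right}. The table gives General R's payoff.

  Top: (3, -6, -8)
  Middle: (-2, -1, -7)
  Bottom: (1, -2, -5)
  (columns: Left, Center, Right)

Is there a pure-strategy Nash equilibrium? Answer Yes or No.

Yes

Row minima: Top → -8, Middle → -7, Bottom → -5; maximin = -5.
Column maxima: Left → 3, Center → -1, Right → -5; minimax = -5.
maximin = minimax = -5, so a saddle point exists.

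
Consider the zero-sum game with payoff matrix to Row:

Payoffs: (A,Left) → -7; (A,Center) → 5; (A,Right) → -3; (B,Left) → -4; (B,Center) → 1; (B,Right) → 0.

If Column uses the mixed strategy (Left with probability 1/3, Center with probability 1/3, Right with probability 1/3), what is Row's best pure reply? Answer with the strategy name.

B

Expected payoff of A: (1/3)·(-7) + (1/3)·5 + (1/3)·(-3) = -5/3.
Expected payoff of B: (1/3)·(-4) + (1/3)·1 + (1/3)·0 = -1.
The largest is -1, so Row's best response is B.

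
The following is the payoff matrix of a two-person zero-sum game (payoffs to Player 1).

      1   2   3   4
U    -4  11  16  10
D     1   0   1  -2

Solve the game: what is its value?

Row minima: U → -4, D → -2; maximin = -2.
Column maxima: 1 → 1, 2 → 11, 3 → 16, 4 → 10; minimax = 1.
-2 ≠ 1, so there is no saddle point; optimal play is mixed.
2 is strictly dominated by 4 (it gives Player 1 strictly more in every row), so Player 2 never plays it.
3 is strictly dominated by 4 (it gives Player 1 strictly more in every row), so Player 2 never plays it.
On the remaining 2×2 (U, D vs 1, 4):
Let Player 1 play U with probability p. Expected payoff against 1: (-4)p + 1(1−p) = −5p + 1; against 4: 10p + (-2)(1−p) = 12p − 2.
Setting these equal: −5p + 1 = 12p − 2 ⇒ −17p = -3 ⇒ p = 3/17, and the value is (-5)·(3/17) + 1 = 2/17.
For Player 2: with q = P(1), equating U's and D's payoffs gives −14q + 10 = 3q − 2 ⇒ q = 12/17.

2/17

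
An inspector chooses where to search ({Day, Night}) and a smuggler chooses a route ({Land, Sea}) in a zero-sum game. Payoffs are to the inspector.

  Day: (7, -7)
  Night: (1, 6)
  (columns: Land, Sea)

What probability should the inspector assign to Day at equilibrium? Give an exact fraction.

5/19

Row minima: Day → -7, Night → 1; maximin = 1.
Column maxima: Land → 7, Sea → 6; minimax = 6.
1 ≠ 6, so there is no saddle point; optimal play is mixed.
Let the inspector play Day with probability p. Expected payoff against Land: 7p + 1(1−p) = 6p + 1; against Sea: (-7)p + 6(1−p) = −13p + 6.
Setting these equal: 6p + 1 = −13p + 6 ⇒ 19p = 5 ⇒ p = 5/19, and the value is (6)·(5/19) + 1 = 49/19.
For the smuggler: with q = P(Land), equating Day's and Night's payoffs gives 14q − 7 = −5q + 6 ⇒ q = 13/19.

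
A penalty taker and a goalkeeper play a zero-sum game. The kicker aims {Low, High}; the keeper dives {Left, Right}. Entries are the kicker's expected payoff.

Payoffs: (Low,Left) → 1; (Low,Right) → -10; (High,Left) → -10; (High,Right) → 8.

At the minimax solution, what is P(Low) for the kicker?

Row minima: Low → -10, High → -10; maximin = -10.
Column maxima: Left → 1, Right → 8; minimax = 1.
-10 ≠ 1, so there is no saddle point; optimal play is mixed.
Let the kicker play Low with probability p. Expected payoff against Left: 1p + (-10)(1−p) = 11p − 10; against Right: (-10)p + 8(1−p) = −18p + 8.
Setting these equal: 11p − 10 = −18p + 8 ⇒ 29p = 18 ⇒ p = 18/29, and the value is (11)·(18/29) − 10 = -92/29.
For the keeper: with q = P(Left), equating Low's and High's payoffs gives 11q − 10 = −18q + 8 ⇒ q = 18/29.

18/29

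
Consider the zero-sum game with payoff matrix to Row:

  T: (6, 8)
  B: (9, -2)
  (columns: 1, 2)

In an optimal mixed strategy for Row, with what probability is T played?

Row minima: T → 6, B → -2; maximin = 6.
Column maxima: 1 → 9, 2 → 8; minimax = 8.
6 ≠ 8, so there is no saddle point; optimal play is mixed.
Let Row play T with probability p. Expected payoff against 1: 6p + 9(1−p) = −3p + 9; against 2: 8p + (-2)(1−p) = 10p − 2.
Setting these equal: −3p + 9 = 10p − 2 ⇒ −13p = -11 ⇒ p = 11/13, and the value is (-3)·(11/13) + 9 = 84/13.
For Column: with q = P(1), equating T's and B's payoffs gives −2q + 8 = 11q − 2 ⇒ q = 10/13.

11/13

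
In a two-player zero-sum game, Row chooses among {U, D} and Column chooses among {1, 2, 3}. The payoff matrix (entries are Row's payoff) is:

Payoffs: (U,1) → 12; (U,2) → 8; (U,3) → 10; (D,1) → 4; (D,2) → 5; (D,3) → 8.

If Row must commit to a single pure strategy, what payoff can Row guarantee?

Row minima: U → 8, D → 4.
The best of these is 8.

8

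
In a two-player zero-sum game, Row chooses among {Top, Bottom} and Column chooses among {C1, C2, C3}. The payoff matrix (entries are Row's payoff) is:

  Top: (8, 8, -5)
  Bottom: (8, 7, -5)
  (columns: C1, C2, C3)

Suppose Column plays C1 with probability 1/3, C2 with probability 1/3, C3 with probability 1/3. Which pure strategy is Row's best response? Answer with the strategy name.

Expected payoff of Top: (1/3)·8 + (1/3)·8 + (1/3)·(-5) = 11/3.
Expected payoff of Bottom: (1/3)·8 + (1/3)·7 + (1/3)·(-5) = 10/3.
The largest is 11/3, so Row's best response is Top.

Top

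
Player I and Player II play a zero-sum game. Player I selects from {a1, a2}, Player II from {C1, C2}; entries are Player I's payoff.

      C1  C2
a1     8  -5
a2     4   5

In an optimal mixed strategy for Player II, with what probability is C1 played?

Row minima: a1 → -5, a2 → 4; maximin = 4.
Column maxima: C1 → 8, C2 → 5; minimax = 5.
4 ≠ 5, so there is no saddle point; optimal play is mixed.
Let Player I play a1 with probability p. Expected payoff against C1: 8p + 4(1−p) = 4p + 4; against C2: (-5)p + 5(1−p) = −10p + 5.
Setting these equal: 4p + 4 = −10p + 5 ⇒ 14p = 1 ⇒ p = 1/14, and the value is (4)·(1/14) + 4 = 30/7.
For Player II: with q = P(C1), equating a1's and a2's payoffs gives 13q − 5 = −q + 5 ⇒ q = 5/7.

5/7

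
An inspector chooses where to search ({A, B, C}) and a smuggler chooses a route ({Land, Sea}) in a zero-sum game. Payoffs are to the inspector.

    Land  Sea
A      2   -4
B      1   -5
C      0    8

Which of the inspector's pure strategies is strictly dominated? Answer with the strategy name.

B

A gives a strictly higher payoff than B against every column: 2 > 1, -4 > -5.
So B is strictly dominated and the inspector never plays it.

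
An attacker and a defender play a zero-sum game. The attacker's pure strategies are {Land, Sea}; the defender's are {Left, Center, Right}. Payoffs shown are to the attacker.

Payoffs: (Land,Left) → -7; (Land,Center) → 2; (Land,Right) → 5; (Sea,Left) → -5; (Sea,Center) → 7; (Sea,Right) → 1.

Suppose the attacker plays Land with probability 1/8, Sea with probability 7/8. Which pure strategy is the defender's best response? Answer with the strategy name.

Left

If the defender plays Left, the attacker's expected payoff is (1/8)·(-7) + (7/8)·(-5) = -21/4.
If the defender plays Center, the attacker's expected payoff is (1/8)·2 + (7/8)·7 = 51/8.
If the defender plays Right, the attacker's expected payoff is (1/8)·5 + (7/8)·1 = 3/2.
The defender minimizes the attacker's payoff; the smallest is -21/4, so the best response is Left.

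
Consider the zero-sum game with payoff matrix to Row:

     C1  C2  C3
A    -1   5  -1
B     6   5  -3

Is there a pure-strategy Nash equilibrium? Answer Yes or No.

Row minima: A → -1, B → -3; maximin = -1.
Column maxima: C1 → 6, C2 → 5, C3 → -1; minimax = -1.
maximin = minimax = -1, so a saddle point exists.

Yes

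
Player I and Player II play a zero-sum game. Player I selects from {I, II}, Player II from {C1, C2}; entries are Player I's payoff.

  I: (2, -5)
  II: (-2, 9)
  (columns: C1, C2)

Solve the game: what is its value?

4/9

Row minima: I → -5, II → -2; maximin = -2.
Column maxima: C1 → 2, C2 → 9; minimax = 2.
-2 ≠ 2, so there is no saddle point; optimal play is mixed.
Let Player I play I with probability p. Expected payoff against C1: 2p + (-2)(1−p) = 4p − 2; against C2: (-5)p + 9(1−p) = −14p + 9.
Setting these equal: 4p − 2 = −14p + 9 ⇒ 18p = 11 ⇒ p = 11/18, and the value is (4)·(11/18) − 2 = 4/9.
For Player II: with q = P(C1), equating I's and II's payoffs gives 7q − 5 = −11q + 9 ⇒ q = 7/9.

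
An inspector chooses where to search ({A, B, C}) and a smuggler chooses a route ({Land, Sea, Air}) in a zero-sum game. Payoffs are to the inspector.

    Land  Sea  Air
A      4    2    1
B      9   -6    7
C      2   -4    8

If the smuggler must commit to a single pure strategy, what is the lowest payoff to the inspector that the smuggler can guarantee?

2

Column maxima: Land → 9, Sea → 2, Air → 8.
The smallest of these is 2.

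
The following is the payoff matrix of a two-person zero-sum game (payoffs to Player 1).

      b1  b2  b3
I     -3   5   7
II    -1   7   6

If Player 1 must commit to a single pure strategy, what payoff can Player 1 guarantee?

-1

Row minima: I → -3, II → -1.
The best of these is -1.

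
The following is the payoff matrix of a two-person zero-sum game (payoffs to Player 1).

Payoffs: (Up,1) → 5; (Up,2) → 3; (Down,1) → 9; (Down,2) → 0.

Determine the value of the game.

Row minima: Up → 3, Down → 0; maximin = 3.
Column maxima: 1 → 9, 2 → 3; minimax = 3.
Since maximin = minimax = 3, there is a saddle point and the value is 3.

3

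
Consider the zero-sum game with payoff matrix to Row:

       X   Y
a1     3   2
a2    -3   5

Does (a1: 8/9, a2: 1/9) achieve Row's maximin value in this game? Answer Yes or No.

Yes

Against X this mix gives (8/9)·3 + (1/9)·(-3) = 7/3.
Against Y this mix gives (8/9)·2 + (1/9)·5 = 7/3.
All of Column's active replies (X, Y) yield 7/3, and no column does worse for Row. The mix makes Column indifferent and guarantees 7/3, so it is optimal.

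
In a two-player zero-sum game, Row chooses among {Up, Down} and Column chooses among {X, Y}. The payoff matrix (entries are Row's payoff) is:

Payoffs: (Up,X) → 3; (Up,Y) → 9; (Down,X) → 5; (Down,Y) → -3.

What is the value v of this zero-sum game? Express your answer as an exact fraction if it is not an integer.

27/7

Row minima: Up → 3, Down → -3; maximin = 3.
Column maxima: X → 5, Y → 9; minimax = 5.
3 ≠ 5, so there is no saddle point; optimal play is mixed.
Let Row play Up with probability p. Expected payoff against X: 3p + 5(1−p) = −2p + 5; against Y: 9p + (-3)(1−p) = 12p − 3.
Setting these equal: −2p + 5 = 12p − 3 ⇒ −14p = -8 ⇒ p = 4/7, and the value is (-2)·(4/7) + 5 = 27/7.
For Column: with q = P(X), equating Up's and Down's payoffs gives −6q + 9 = 8q − 3 ⇒ q = 6/7.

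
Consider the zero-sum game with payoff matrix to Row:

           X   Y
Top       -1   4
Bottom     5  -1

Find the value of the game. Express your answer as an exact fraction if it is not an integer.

19/11

Row minima: Top → -1, Bottom → -1; maximin = -1.
Column maxima: X → 5, Y → 4; minimax = 4.
-1 ≠ 4, so there is no saddle point; optimal play is mixed.
Let Row play Top with probability p. Expected payoff against X: (-1)p + 5(1−p) = −6p + 5; against Y: 4p + (-1)(1−p) = 5p − 1.
Setting these equal: −6p + 5 = 5p − 1 ⇒ −11p = -6 ⇒ p = 6/11, and the value is (-6)·(6/11) + 5 = 19/11.
For Column: with q = P(X), equating Top's and Bottom's payoffs gives −5q + 4 = 6q − 1 ⇒ q = 5/11.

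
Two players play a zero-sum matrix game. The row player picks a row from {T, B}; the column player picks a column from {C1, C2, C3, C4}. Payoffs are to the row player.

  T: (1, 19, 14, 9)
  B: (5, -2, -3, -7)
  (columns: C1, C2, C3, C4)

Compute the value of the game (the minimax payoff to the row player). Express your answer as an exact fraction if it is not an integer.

13/5

Row minima: T → 1, B → -7; maximin = 1.
Column maxima: C1 → 5, C2 → 19, C3 → 14, C4 → 9; minimax = 5.
1 ≠ 5, so there is no saddle point; optimal play is mixed.
C2 is strictly dominated by C3 (it gives the row player strictly more in every row), so the column player never plays it.
C3 is strictly dominated by C4 (it gives the row player strictly more in every row), so the column player never plays it.
On the remaining 2×2 (T, B vs C1, C4):
Let the row player play T with probability p. Expected payoff against C1: 1p + 5(1−p) = −4p + 5; against C4: 9p + (-7)(1−p) = 16p − 7.
Setting these equal: −4p + 5 = 16p − 7 ⇒ −20p = -12 ⇒ p = 3/5, and the value is (-4)·(3/5) + 5 = 13/5.
For the column player: with q = P(C1), equating T's and B's payoffs gives −8q + 9 = 12q − 7 ⇒ q = 4/5.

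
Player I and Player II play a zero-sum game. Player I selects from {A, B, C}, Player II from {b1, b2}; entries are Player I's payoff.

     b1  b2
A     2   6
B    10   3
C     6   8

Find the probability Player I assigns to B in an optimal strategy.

Row minima: A → 2, B → 3, C → 6; maximin = 6.
Column maxima: b1 → 10, b2 → 8; minimax = 8.
6 ≠ 8, so there is no saddle point; optimal play is mixed.
A is strictly dominated by C, so Player I never plays it.
On the remaining 2×2 (B, C vs b1, b2):
Let Player I play B with probability p. Expected payoff against b1: 10p + 6(1−p) = 4p + 6; against b2: 3p + 8(1−p) = −5p + 8.
Setting these equal: 4p + 6 = −5p + 8 ⇒ 9p = 2 ⇒ p = 2/9, and the value is (4)·(2/9) + 6 = 62/9.
For Player II: with q = P(b1), equating B's and C's payoffs gives 7q + 3 = −2q + 8 ⇒ q = 5/9.

2/9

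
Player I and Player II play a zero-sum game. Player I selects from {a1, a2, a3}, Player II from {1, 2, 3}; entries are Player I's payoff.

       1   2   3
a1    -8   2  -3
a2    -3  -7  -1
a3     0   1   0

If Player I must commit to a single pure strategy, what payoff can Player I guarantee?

0

Row minima: a1 → -8, a2 → -7, a3 → 0.
The best of these is 0.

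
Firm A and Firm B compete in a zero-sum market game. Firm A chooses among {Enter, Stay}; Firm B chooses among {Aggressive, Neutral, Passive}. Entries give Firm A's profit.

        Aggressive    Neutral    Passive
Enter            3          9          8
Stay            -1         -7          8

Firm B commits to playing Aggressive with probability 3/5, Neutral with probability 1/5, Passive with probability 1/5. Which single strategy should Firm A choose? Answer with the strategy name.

Expected payoff of Enter: (3/5)·3 + (1/5)·9 + (1/5)·8 = 26/5.
Expected payoff of Stay: (3/5)·(-1) + (1/5)·(-7) + (1/5)·8 = -2/5.
The largest is 26/5, so Firm A's best response is Enter.

Enter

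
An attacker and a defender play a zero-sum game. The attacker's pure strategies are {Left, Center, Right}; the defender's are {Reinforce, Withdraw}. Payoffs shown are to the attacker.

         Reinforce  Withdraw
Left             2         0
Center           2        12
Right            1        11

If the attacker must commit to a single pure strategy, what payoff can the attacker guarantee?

2

Row minima: Left → 0, Center → 2, Right → 1.
The best of these is 2.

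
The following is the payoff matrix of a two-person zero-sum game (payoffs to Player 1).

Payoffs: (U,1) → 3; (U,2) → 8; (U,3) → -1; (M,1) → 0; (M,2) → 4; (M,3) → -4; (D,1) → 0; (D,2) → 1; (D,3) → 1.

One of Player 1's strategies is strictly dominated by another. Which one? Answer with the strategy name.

M

U gives a strictly higher payoff than M against every column: 3 > 0, 8 > 4, -1 > -4.
So M is strictly dominated and Player 1 never plays it.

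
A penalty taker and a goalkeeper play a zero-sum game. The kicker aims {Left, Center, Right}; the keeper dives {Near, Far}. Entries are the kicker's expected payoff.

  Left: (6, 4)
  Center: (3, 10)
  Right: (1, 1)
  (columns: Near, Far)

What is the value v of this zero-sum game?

16/3

Row minima: Left → 4, Center → 3, Right → 1; maximin = 4.
Column maxima: Near → 6, Far → 10; minimax = 6.
4 ≠ 6, so there is no saddle point; optimal play is mixed.
Right is strictly dominated by Left, so the kicker never plays it.
On the remaining 2×2 (Left, Center vs Near, Far):
Let the kicker play Left with probability p. Expected payoff against Near: 6p + 3(1−p) = 3p + 3; against Far: 4p + 10(1−p) = −6p + 10.
Setting these equal: 3p + 3 = −6p + 10 ⇒ 9p = 7 ⇒ p = 7/9, and the value is (3)·(7/9) + 3 = 16/3.
For the keeper: with q = P(Near), equating Left's and Center's payoffs gives 2q + 4 = −7q + 10 ⇒ q = 2/3.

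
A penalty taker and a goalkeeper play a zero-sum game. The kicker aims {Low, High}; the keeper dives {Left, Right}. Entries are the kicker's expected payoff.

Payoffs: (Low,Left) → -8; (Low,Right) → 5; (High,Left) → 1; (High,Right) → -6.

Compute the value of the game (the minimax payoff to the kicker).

Row minima: Low → -8, High → -6; maximin = -6.
Column maxima: Left → 1, Right → 5; minimax = 1.
-6 ≠ 1, so there is no saddle point; optimal play is mixed.
Let the kicker play Low with probability p. Expected payoff against Left: (-8)p + 1(1−p) = −9p + 1; against Right: 5p + (-6)(1−p) = 11p − 6.
Setting these equal: −9p + 1 = 11p − 6 ⇒ −20p = -7 ⇒ p = 7/20, and the value is (-9)·(7/20) + 1 = -43/20.
For the keeper: with q = P(Left), equating Low's and High's payoffs gives −13q + 5 = 7q − 6 ⇒ q = 11/20.

-43/20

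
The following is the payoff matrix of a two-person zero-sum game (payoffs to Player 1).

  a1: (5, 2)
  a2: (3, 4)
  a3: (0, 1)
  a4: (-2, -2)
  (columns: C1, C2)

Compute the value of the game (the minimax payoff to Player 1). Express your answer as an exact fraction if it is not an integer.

7/2

Row minima: a1 → 2, a2 → 3, a3 → 0, a4 → -2; maximin = 3.
Column maxima: C1 → 5, C2 → 4; minimax = 4.
3 ≠ 4, so there is no saddle point; optimal play is mixed.
a3 is strictly dominated by a1, so Player 1 never plays it.
a4 is strictly dominated by a1, so Player 1 never plays it.
On the remaining 2×2 (a1, a2 vs C1, C2):
Let Player 1 play a1 with probability p. Expected payoff against C1: 5p + 3(1−p) = 2p + 3; against C2: 2p + 4(1−p) = −2p + 4.
Setting these equal: 2p + 3 = −2p + 4 ⇒ 4p = 1 ⇒ p = 1/4, and the value is (2)·(1/4) + 3 = 7/2.
For Player 2: with q = P(C1), equating a1's and a2's payoffs gives 3q + 2 = −q + 4 ⇒ q = 1/2.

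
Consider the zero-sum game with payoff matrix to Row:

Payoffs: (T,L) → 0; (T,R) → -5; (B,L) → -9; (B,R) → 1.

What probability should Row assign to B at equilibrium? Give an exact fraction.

1/3

Row minima: T → -5, B → -9; maximin = -5.
Column maxima: L → 0, R → 1; minimax = 0.
-5 ≠ 0, so there is no saddle point; optimal play is mixed.
Let Row play T with probability p. Expected payoff against L: 0p + (-9)(1−p) = 9p − 9; against R: (-5)p + 1(1−p) = −6p + 1.
Setting these equal: 9p − 9 = −6p + 1 ⇒ 15p = 10 ⇒ p = 2/3, and the value is (9)·(2/3) − 9 = -3.
For Column: with q = P(L), equating T's and B's payoffs gives 5q − 5 = −10q + 1 ⇒ q = 2/5.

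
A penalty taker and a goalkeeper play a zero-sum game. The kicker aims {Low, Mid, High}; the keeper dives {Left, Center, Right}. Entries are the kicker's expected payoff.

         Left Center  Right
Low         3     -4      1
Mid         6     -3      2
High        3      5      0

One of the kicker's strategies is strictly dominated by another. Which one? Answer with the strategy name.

Low

Mid gives a strictly higher payoff than Low against every column: 6 > 3, -3 > -4, 2 > 1.
So Low is strictly dominated and the kicker never plays it.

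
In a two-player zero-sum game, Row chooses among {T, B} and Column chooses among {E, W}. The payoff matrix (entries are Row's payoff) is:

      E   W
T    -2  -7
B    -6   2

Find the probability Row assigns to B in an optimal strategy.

5/13

Row minima: T → -7, B → -6; maximin = -6.
Column maxima: E → -2, W → 2; minimax = -2.
-6 ≠ -2, so there is no saddle point; optimal play is mixed.
Let Row play T with probability p. Expected payoff against E: (-2)p + (-6)(1−p) = 4p − 6; against W: (-7)p + 2(1−p) = −9p + 2.
Setting these equal: 4p − 6 = −9p + 2 ⇒ 13p = 8 ⇒ p = 8/13, and the value is (4)·(8/13) − 6 = -46/13.
For Column: with q = P(E), equating T's and B's payoffs gives 5q − 7 = −8q + 2 ⇒ q = 9/13.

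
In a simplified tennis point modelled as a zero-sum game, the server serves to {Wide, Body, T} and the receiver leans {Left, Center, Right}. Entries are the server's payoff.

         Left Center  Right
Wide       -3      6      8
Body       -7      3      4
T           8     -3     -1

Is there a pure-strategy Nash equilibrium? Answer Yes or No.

Row minima: Wide → -3, Body → -7, T → -3; maximin = -3.
Column maxima: Left → 8, Center → 6, Right → 8; minimax = 6.
-3 ≠ 6, so no pure-strategy equilibrium exists.

No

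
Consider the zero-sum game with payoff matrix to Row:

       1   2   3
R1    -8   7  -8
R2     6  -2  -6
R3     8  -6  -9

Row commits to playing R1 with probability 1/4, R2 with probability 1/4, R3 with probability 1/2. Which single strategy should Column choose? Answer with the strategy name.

If Column plays 1, Row's expected payoff is (1/4)·(-8) + (1/4)·6 + (1/2)·8 = 7/2.
If Column plays 2, Row's expected payoff is (1/4)·7 + (1/4)·(-2) + (1/2)·(-6) = -7/4.
If Column plays 3, Row's expected payoff is (1/4)·(-8) + (1/4)·(-6) + (1/2)·(-9) = -8.
Column minimizes Row's payoff; the smallest is -8, so the best response is 3.

3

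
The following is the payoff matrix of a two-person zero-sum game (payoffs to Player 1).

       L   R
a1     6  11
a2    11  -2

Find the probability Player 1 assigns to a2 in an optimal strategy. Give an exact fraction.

Row minima: a1 → 6, a2 → -2; maximin = 6.
Column maxima: L → 11, R → 11; minimax = 11.
6 ≠ 11, so there is no saddle point; optimal play is mixed.
Let Player 1 play a1 with probability p. Expected payoff against L: 6p + 11(1−p) = −5p + 11; against R: 11p + (-2)(1−p) = 13p − 2.
Setting these equal: −5p + 11 = 13p − 2 ⇒ −18p = -13 ⇒ p = 13/18, and the value is (-5)·(13/18) + 11 = 133/18.
For Player 2: with q = P(L), equating a1's and a2's payoffs gives −5q + 11 = 13q − 2 ⇒ q = 13/18.

5/18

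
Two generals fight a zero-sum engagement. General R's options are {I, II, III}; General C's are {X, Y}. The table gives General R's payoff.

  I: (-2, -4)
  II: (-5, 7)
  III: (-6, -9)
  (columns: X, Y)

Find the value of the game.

-17/7

Row minima: I → -4, II → -5, III → -9; maximin = -4.
Column maxima: X → -2, Y → 7; minimax = -2.
-4 ≠ -2, so there is no saddle point; optimal play is mixed.
III is strictly dominated by I, so General R never plays it.
On the remaining 2×2 (I, II vs X, Y):
Let General R play I with probability p. Expected payoff against X: (-2)p + (-5)(1−p) = 3p − 5; against Y: (-4)p + 7(1−p) = −11p + 7.
Setting these equal: 3p − 5 = −11p + 7 ⇒ 14p = 12 ⇒ p = 6/7, and the value is (3)·(6/7) − 5 = -17/7.
For General C: with q = P(X), equating I's and II's payoffs gives 2q − 4 = −12q + 7 ⇒ q = 11/14.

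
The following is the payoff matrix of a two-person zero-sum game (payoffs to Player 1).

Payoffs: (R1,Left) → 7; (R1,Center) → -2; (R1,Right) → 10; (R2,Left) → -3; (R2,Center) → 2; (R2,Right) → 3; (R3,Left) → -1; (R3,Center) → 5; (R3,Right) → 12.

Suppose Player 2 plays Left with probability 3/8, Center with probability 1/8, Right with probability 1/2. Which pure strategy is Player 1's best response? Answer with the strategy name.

Expected payoff of R1: (3/8)·7 + (1/8)·(-2) + (1/2)·10 = 59/8.
Expected payoff of R2: (3/8)·(-3) + (1/8)·2 + (1/2)·3 = 5/8.
Expected payoff of R3: (3/8)·(-1) + (1/8)·5 + (1/2)·12 = 25/4.
The largest is 59/8, so Player 1's best response is R1.

R1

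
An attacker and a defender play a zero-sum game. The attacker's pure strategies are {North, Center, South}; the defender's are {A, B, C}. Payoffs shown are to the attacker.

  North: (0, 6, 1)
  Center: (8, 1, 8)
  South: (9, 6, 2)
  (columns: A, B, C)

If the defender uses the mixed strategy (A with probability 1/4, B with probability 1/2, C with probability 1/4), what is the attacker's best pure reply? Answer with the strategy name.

Expected payoff of North: (1/4)·0 + (1/2)·6 + (1/4)·1 = 13/4.
Expected payoff of Center: (1/4)·8 + (1/2)·1 + (1/4)·8 = 9/2.
Expected payoff of South: (1/4)·9 + (1/2)·6 + (1/4)·2 = 23/4.
The largest is 23/4, so the attacker's best response is South.

South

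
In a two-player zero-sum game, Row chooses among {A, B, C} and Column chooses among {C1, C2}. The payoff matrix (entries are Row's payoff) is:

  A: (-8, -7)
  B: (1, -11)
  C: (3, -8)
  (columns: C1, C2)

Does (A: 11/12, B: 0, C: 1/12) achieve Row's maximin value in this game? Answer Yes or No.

Yes

Against C1 this mix gives (11/12)·(-8) + (1/12)·3 = -85/12.
Against C2 this mix gives (11/12)·(-7) + (1/12)·(-8) = -85/12.
All of Column's active replies (C1, C2) yield -85/12, and no column does worse for Row. The mix makes Column indifferent and guarantees -85/12, so it is optimal.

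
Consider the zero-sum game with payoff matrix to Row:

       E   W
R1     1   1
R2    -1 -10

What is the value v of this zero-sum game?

Row minima: R1 → 1, R2 → -10; maximin = 1.
Column maxima: E → 1, W → 1; minimax = 1.
Since maximin = minimax = 1, there is a saddle point and the value is 1.

1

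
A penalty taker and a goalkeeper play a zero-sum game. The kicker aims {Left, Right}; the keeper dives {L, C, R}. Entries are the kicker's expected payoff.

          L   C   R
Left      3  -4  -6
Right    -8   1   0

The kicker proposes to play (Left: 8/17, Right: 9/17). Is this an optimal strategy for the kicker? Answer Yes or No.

Yes

Against L this mix gives (8/17)·3 + (9/17)·(-8) = -48/17.
Against C this mix gives (8/17)·(-4) + (9/17)·1 = -23/17.
Against R this mix gives (8/17)·(-6) + (9/17)·0 = -48/17.
All of the keeper's active replies (L, R) yield -48/17, and no column does worse for the kicker. The mix makes the keeper indifferent and guarantees -48/17, so it is optimal.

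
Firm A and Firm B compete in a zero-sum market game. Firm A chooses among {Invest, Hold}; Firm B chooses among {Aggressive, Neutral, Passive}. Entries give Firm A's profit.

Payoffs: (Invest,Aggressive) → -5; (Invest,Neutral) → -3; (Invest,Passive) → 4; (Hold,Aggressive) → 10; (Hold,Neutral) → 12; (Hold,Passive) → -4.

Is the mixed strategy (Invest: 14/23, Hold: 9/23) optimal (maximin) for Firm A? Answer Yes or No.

Yes

Against Aggressive this mix gives (14/23)·(-5) + (9/23)·10 = 20/23.
Against Neutral this mix gives (14/23)·(-3) + (9/23)·12 = 66/23.
Against Passive this mix gives (14/23)·4 + (9/23)·(-4) = 20/23.
All of Firm B's active replies (Aggressive, Passive) yield 20/23, and no column does worse for Firm A. The mix makes Firm B indifferent and guarantees 20/23, so it is optimal.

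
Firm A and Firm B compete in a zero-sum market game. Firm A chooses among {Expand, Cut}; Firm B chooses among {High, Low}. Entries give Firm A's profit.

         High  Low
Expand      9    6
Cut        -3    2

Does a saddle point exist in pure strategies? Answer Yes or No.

Row minima: Expand → 6, Cut → -3; maximin = 6.
Column maxima: High → 9, Low → 6; minimax = 6.
maximin = minimax = 6, so a saddle point exists.

Yes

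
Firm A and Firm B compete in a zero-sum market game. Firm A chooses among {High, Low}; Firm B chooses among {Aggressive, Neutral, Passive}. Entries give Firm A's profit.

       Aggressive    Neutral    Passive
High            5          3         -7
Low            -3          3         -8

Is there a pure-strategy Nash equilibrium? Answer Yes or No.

Yes

Row minima: High → -7, Low → -8; maximin = -7.
Column maxima: Aggressive → 5, Neutral → 3, Passive → -7; minimax = -7.
maximin = minimax = -7, so a saddle point exists.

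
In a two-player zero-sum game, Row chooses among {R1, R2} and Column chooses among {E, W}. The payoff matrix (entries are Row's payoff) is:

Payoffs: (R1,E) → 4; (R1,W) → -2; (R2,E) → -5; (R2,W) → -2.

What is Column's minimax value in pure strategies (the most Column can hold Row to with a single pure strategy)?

Column maxima: E → 4, W → -2.
The smallest of these is -2.

-2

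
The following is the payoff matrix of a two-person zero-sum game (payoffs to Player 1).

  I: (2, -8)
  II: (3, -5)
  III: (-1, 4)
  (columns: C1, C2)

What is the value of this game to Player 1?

7/13

Row minima: I → -8, II → -5, III → -1; maximin = -1.
Column maxima: C1 → 3, C2 → 4; minimax = 3.
-1 ≠ 3, so there is no saddle point; optimal play is mixed.
I is strictly dominated by II, so Player 1 never plays it.
On the remaining 2×2 (II, III vs C1, C2):
Let Player 1 play II with probability p. Expected payoff against C1: 3p + (-1)(1−p) = 4p − 1; against C2: (-5)p + 4(1−p) = −9p + 4.
Setting these equal: 4p − 1 = −9p + 4 ⇒ 13p = 5 ⇒ p = 5/13, and the value is (4)·(5/13) − 1 = 7/13.
For Player 2: with q = P(C1), equating II's and III's payoffs gives 8q − 5 = −5q + 4 ⇒ q = 9/13.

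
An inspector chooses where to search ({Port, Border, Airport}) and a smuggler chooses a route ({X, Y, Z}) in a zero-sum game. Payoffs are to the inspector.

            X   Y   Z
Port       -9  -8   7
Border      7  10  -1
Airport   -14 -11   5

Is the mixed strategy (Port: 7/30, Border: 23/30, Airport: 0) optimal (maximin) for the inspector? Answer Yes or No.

No

Against X this mix gives (7/30)·(-9) + (23/30)·7 = 49/15.
Against Y this mix gives (7/30)·(-8) + (23/30)·10 = 29/5.
Against Z this mix gives (7/30)·7 + (23/30)·(-1) = 13/15.
The smuggler will play Z, holding the inspector to 13/15. Shifting weight toward the row that does better against Z would raise this floor (the equalizing mix achieves 5/3 against both Z and X), so the proposed strategy is not optimal.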